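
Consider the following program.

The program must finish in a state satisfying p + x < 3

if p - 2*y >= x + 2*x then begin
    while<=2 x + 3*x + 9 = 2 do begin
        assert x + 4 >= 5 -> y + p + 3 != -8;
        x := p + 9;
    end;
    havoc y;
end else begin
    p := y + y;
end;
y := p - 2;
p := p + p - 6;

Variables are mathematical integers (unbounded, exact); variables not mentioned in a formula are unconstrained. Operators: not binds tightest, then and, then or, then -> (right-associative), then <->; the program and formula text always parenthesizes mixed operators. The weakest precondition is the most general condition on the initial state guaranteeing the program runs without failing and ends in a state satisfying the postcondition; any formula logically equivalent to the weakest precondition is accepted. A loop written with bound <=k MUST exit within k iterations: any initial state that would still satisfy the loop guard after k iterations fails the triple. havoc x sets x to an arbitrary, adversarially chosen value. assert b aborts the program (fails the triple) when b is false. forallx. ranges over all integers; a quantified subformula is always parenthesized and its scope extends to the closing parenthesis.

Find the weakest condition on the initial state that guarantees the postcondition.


Working backward. After the program, p + x < 3 must hold.
Before p := p + p - 6: 2*p + x < 9
Before y := p - 2: 2*p + x < 9
Then branch requires (4*x = -7 -> ((x >= 1 -> p + y != -11) and (4*p = -43 -> ((p >= -8 -> p + y != -11) and (not (4*p = -43)) and 3*p < 0)) and ((not (4*p = -43)) -> 3*p < 0))) and ((not (4*x = -7)) -> 2*p + x < 9); else branch requires x + 4*y < 9.
Before the if: (p >= 3*x + 2*y -> ((4*x = -7 -> ((x >= 1 -> p + y != -11) and (4*p = -43 -> ((p >= -8 -> p + y != -11) and (not (4*p = -43)) and 3*p < 0)) and ((not (4*p = -43)) -> 3*p < 0))) and ((not (4*x = -7)) -> 2*p + x < 9))) and ((not (p >= 3*x + 2*y)) -> x + 4*y < 9)
Answer: WP = (p >= 3*x + 2*y -> ((4*x = -7 -> ((x >= 1 -> p + y != -11) and (4*p = -43 -> ((p >= -8 -> p + y != -11) and (not (4*p = -43)) and 3*p < 0)) and ((not (4*p = -43)) -> 3*p < 0))) and ((not (4*x = -7)) -> 2*p + x < 9))) and ((not (p >= 3*x + 2*y)) -> x + 4*y < 9)


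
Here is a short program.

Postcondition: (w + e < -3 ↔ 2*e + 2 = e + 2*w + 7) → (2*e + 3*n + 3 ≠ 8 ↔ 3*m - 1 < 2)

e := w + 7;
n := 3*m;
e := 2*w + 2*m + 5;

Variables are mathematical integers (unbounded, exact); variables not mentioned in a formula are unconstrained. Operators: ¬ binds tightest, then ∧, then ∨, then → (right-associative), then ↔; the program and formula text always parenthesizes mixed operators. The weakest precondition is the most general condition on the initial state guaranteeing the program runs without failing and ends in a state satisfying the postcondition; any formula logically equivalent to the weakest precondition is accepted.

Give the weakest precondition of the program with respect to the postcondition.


Working backward. After the program, the postcondition (w + e < -3 ↔ 2*e + 2 = e + 2*w + 7) → (2*e + 3*n + 3 ≠ 8 ↔ 3*m - 1 < 2) must hold; in canonical form it is (e + w < -3 ↔ e = 2*w + 5) → (2*e + 3*n ≠ 5 ↔ 3*m < 3).
Before e := 2*w + 2*m + 5: (2*m + 3*w < -8 ↔ 2*m = 0) → (4*m + 3*n + 4*w ≠ -5 ↔ 3*m < 3)
Before n := 3*m: (2*m + 3*w < -8 ↔ 2*m = 0) → (13*m + 4*w ≠ -5 ↔ 3*m < 3)
Before e := w + 7: (2*m + 3*w < -8 ↔ 2*m = 0) → (13*m + 4*w ≠ -5 ↔ 3*m < 3)
Answer: WP = (2*m + 3*w < -8 ↔ 2*m = 0) → (13*m + 4*w ≠ -5 ↔ 3*m < 3)


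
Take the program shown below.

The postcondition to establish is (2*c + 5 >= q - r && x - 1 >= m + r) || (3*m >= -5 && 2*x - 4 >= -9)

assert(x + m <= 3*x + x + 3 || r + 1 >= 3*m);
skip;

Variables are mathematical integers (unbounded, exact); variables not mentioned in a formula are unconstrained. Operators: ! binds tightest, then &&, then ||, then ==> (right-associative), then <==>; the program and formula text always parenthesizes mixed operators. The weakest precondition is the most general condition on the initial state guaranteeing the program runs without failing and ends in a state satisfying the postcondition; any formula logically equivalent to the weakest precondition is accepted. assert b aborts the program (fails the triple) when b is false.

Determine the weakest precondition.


Working backward. After the program, the postcondition (2*c + 5 >= q - r && x - 1 >= m + r) || (3*m >= -5 && 2*x - 4 >= -9) must hold; in canonical form it is (2*c + r >= q - 5 && x >= m + r + 1) || (3*m >= -5 && 2*x >= -5).
Before skip: (2*c + r >= q - 5 && x >= m + r + 1) || (3*m >= -5 && 2*x >= -5)
Before assert x + m <= 3*x + x + 3 || r + 1 >= 3*m: (m <= 3*x + 3 || r >= 3*m - 1) && ((2*c + r >= q - 5 && x >= m + r + 1) || (3*m >= -5 && 2*x >= -5))
Answer: WP = (m <= 3*x + 3 || r >= 3*m - 1) && ((2*c + r >= q - 5 && x >= m + r + 1) || (3*m >= -5 && 2*x >= -5))


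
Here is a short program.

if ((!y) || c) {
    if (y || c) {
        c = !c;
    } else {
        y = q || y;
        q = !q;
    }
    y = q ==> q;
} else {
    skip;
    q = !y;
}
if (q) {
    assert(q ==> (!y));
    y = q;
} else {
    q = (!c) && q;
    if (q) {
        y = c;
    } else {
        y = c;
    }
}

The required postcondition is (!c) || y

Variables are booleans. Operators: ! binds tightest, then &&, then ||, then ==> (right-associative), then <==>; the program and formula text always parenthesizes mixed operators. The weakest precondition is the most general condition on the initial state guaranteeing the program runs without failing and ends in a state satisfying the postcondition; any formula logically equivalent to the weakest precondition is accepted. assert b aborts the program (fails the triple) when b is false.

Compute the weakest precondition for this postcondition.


Working backward. After the program, (!c) || y must hold.
Then branch requires (q ==> (!y)) && ((!c) || q); else branch requires true.
Before the if: q ==> ((q ==> (!y)) && ((!c) || q))
Then branch requires ((y || c) ==> (q ==> ((!q) && (c || q)))) && ((!(y || c)) ==> ((!q) ==> (q && ((!c) || (!q))))); else branch requires (!y) ==> ((!c) || (!y)).
Before the if: (((!y) || c) ==> (((y || c) ==> (q ==> ((!q) && (c || q)))) && ((!(y || c)) ==> ((!q) ==> (q && ((!c) || (!q))))))) && ((!((!y) || c)) ==> ((!y) ==> ((!c) || (!y))))
Answer: WP = (((!y) || c) ==> (((y || c) ==> (q ==> ((!q) && (c || q)))) && ((!(y || c)) ==> ((!q) ==> (q && ((!c) || (!q))))))) && ((!((!y) || c)) ==> ((!y) ==> ((!c) || (!y))))


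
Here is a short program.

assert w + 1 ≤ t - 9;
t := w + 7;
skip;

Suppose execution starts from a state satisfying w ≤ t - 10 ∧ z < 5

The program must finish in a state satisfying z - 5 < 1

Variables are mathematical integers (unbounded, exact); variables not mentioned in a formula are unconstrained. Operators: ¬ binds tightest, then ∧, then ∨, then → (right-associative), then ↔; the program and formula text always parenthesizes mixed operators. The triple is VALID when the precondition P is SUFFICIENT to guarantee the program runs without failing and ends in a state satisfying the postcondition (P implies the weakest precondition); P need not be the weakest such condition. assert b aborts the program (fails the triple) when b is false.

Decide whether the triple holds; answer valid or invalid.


Working backward. After the program, the postcondition z - 5 < 1 must hold; in canonical form it is z < 6.
Before skip: z < 6
Before t := w + 7: z < 6
Before assert w + 1 ≤ t - 9: w ≤ t - 10 ∧ z < 6
The weakest precondition is w ≤ t - 10 ∧ z < 6.
Check whether w ≤ t - 10 ∧ z < 5 implies it.
Every state satisfying the precondition satisfies the weakest precondition: the implication holds.
Answer: valid


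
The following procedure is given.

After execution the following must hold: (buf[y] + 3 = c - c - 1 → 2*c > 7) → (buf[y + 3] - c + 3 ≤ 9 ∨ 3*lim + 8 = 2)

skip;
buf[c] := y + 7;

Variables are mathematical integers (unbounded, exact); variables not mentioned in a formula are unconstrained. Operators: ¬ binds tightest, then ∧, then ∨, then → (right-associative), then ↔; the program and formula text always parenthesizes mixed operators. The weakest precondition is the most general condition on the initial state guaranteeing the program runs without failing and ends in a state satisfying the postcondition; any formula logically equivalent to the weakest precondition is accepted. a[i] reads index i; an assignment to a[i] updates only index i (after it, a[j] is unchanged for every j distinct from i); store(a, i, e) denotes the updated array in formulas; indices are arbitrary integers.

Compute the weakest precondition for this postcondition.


Working backward. After the program, the postcondition (buf[y] + 3 = c - c - 1 → 2*c > 7) → (buf[y + 3] - c + 3 ≤ 9 ∨ 3*lim + 8 = 2) must hold; in canonical form it is (buf[y] = -4 → 2*c > 7) → (buf[y + 3] ≤ c + 6 ∨ 3*lim = -6).
Before buf[c] := y + 7: (store(buf, c, y + 7)[y] = -4 → 2*c > 7) → (store(buf, c, y + 7)[y + 3] ≤ c + 6 ∨ 3*lim = -6)
Before skip: (store(buf, c, y + 7)[y] = -4 → 2*c > 7) → (store(buf, c, y + 7)[y + 3] ≤ c + 6 ∨ 3*lim = -6)
Answer: WP = (store(buf, c, y + 7)[y] = -4 → 2*c > 7) → (store(buf, c, y + 7)[y + 3] ≤ c + 6 ∨ 3*lim = -6)


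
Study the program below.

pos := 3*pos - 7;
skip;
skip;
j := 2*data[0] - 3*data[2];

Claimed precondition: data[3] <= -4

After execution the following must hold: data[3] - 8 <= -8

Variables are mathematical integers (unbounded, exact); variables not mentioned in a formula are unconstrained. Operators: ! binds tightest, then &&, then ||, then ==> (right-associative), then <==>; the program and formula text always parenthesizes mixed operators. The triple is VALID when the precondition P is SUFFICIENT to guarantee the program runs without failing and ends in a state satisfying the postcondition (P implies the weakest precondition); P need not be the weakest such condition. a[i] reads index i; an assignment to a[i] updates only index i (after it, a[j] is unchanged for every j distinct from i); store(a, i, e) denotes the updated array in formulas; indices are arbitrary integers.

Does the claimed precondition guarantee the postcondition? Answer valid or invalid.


Working backward. After the program, the postcondition data[3] - 8 <= -8 must hold; in canonical form it is data[3] <= 0.
Before j := 2*data[0] - 3*data[2]: data[3] <= 0
Before skip: data[3] <= 0
Before skip: data[3] <= 0
Before pos := 3*pos - 7: data[3] <= 0
The weakest precondition is data[3] <= 0.
Check whether data[3] <= -4 implies it.
Every state satisfying the precondition satisfies the weakest precondition: the implication holds.
Answer: valid


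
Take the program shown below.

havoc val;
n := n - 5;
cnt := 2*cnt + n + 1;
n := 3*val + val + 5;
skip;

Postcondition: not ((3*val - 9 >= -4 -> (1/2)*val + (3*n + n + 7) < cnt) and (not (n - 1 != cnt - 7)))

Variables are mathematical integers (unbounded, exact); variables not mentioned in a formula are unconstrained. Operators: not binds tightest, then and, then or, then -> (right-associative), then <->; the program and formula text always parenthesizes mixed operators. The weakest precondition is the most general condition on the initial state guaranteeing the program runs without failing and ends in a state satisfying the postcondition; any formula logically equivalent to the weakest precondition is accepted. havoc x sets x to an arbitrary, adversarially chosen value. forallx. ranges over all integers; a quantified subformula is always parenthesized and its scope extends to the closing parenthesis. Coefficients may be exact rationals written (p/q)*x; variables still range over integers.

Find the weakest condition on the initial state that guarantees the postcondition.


Working backward. After the program, the postcondition not ((3*val - 9 >= -4 -> (1/2)*val + (3*n + n + 7) < cnt) and (not (n - 1 != cnt - 7))) must hold; in canonical form it is not ((3*val >= 5 -> 4*n + (1/2)*val < cnt - 7) and (not (n != cnt - 6))).
Before skip: not ((3*val >= 5 -> 4*n + (1/2)*val < cnt - 7) and (not (n != cnt - 6)))
Before n := 3*val + val + 5: not ((3*val >= 5 -> (33/2)*val < cnt - 27) and (not (4*val != cnt - 11)))
Before cnt := 2*cnt + n + 1: not ((3*val >= 5 -> (33/2)*val < 2*cnt + n - 26) and (not (4*val != 2*cnt + n - 10)))
Before n := n - 5: not ((3*val >= 5 -> (33/2)*val < 2*cnt + n - 31) and (not (4*val != 2*cnt + n - 15)))
Before havoc val: forall val_1. (not ((3*val_1 >= 5 -> (33/2)*val_1 < 2*cnt + n - 31) and (not (4*val_1 != 2*cnt + n - 15))))
Answer: WP = forall val_1. (not ((3*val_1 >= 5 -> (33/2)*val_1 < 2*cnt + n - 31) and (not (4*val_1 != 2*cnt + n - 15))))


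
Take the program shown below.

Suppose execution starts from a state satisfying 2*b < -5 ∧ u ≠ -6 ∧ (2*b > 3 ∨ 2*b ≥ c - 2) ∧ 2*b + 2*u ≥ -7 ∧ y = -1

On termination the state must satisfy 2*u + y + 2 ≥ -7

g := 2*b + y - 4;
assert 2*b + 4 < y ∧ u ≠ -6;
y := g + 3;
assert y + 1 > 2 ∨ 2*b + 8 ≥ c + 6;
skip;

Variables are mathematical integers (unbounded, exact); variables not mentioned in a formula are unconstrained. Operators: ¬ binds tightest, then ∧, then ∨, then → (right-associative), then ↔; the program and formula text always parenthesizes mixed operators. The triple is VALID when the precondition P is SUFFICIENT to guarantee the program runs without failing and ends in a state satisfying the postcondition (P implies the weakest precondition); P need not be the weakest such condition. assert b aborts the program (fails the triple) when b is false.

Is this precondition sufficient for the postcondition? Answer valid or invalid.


Working backward. After the program, the postcondition 2*u + y + 2 ≥ -7 must hold; in canonical form it is 2*u + y ≥ -9.
Before skip: 2*u + y ≥ -9
Before assert y + 1 > 2 ∨ 2*b + 8 ≥ c + 6: (y > 1 ∨ 2*b ≥ c - 2) ∧ 2*u + y ≥ -9
Before y := g + 3: (g > -2 ∨ 2*b ≥ c - 2) ∧ g + 2*u ≥ -12
Before assert 2*b + 4 < y ∧ u ≠ -6: 2*b < y - 4 ∧ u ≠ -6 ∧ (g > -2 ∨ 2*b ≥ c - 2) ∧ g + 2*u ≥ -12
Before g := 2*b + y - 4: 2*b < y - 4 ∧ u ≠ -6 ∧ (2*b + y > 2 ∨ 2*b ≥ c - 2) ∧ 2*b + 2*u + y ≥ -8
The weakest precondition is 2*b < y - 4 ∧ u ≠ -6 ∧ (2*b + y > 2 ∨ 2*b ≥ c - 2) ∧ 2*b + 2*u + y ≥ -8.
Check whether 2*b < -5 ∧ u ≠ -6 ∧ (2*b > 3 ∨ 2*b ≥ c - 2) ∧ 2*b + 2*u ≥ -7 ∧ y = -1 implies it.
Every state satisfying the precondition satisfies the weakest precondition: the implication holds.
Answer: valid


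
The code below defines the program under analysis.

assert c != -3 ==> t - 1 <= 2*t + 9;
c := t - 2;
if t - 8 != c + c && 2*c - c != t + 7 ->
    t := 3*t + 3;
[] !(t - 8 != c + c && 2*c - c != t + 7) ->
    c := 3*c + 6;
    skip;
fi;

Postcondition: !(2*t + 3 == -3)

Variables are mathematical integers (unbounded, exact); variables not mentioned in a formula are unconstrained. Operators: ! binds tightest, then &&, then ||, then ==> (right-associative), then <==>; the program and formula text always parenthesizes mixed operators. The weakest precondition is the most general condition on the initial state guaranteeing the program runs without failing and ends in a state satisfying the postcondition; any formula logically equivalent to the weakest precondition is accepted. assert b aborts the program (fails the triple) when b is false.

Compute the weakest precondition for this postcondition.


Working backward. After the program, the postcondition !(2*t + 3 == -3) must hold; in canonical form it is !(2*t == -6).
Then branch requires !(6*t == -12); else branch requires !(2*t == -6).
Before the if: ((t != 2*c + 8 && c != t + 7) ==> (!(6*t == -12))) && ((!(t != 2*c + 8 && c != t + 7)) ==> (!(2*t == -6)))
Before c := t - 2: (t != -4 ==> (!(6*t == -12))) && ((!(t != -4)) ==> (!(2*t == -6)))
Before assert c != -3 ==> t - 1 <= 2*t + 9: (c != -3 ==> t >= -10) && (t != -4 ==> (!(6*t == -12))) && ((!(t != -4)) ==> (!(2*t == -6)))
Answer: WP = (c != -3 ==> t >= -10) && (t != -4 ==> (!(6*t == -12))) && ((!(t != -4)) ==> (!(2*t == -6)))


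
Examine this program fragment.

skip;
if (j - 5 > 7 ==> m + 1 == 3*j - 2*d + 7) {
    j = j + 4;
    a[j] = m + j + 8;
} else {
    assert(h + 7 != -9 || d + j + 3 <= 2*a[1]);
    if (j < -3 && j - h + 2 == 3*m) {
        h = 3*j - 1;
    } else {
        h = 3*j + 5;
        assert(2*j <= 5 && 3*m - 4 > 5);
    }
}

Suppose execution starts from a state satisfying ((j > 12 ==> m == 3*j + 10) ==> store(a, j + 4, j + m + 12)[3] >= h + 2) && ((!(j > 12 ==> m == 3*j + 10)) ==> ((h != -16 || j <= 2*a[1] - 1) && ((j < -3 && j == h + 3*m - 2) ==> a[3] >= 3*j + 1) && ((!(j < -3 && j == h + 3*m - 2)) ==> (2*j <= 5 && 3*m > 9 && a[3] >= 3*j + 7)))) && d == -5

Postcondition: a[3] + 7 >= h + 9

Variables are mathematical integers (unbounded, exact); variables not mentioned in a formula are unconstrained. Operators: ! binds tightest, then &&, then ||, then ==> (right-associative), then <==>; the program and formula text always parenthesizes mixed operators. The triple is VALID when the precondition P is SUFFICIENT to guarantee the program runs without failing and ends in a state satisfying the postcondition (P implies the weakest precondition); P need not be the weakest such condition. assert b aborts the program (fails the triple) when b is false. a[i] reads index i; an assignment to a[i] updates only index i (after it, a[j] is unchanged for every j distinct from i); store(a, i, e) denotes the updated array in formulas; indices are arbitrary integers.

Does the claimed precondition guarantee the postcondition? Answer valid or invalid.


Working backward. After the program, the postcondition a[3] + 7 >= h + 9 must hold; in canonical form it is a[3] >= h + 2.
Then branch requires store(a, j + 4, j + m + 12)[3] >= h + 2; else branch requires (h != -16 || d + j <= 2*a[1] - 3) && ((j < -3 && j == h + 3*m - 2) ==> a[3] >= 3*j + 1) && ((!(j < -3 && j == h + 3*m - 2)) ==> (2*j <= 5 && 3*m > 9 && a[3] >= 3*j + 7)).
Before the if: ((j > 12 ==> 2*d + m == 3*j + 6) ==> store(a, j + 4, j + m + 12)[3] >= h + 2) && ((!(j > 12 ==> 2*d + m == 3*j + 6)) ==> ((h != -16 || d + j <= 2*a[1] - 3) && ((j < -3 && j == h + 3*m - 2) ==> a[3] >= 3*j + 1) && ((!(j < -3 && j == h + 3*m - 2)) ==> (2*j <= 5 && 3*m > 9 && a[3] >= 3*j + 7))))
Before skip: ((j > 12 ==> 2*d + m == 3*j + 6) ==> store(a, j + 4, j + m + 12)[3] >= h + 2) && ((!(j > 12 ==> 2*d + m == 3*j + 6)) ==> ((h != -16 || d + j <= 2*a[1] - 3) && ((j < -3 && j == h + 3*m - 2) ==> a[3] >= 3*j + 1) && ((!(j < -3 && j == h + 3*m - 2)) ==> (2*j <= 5 && 3*m > 9 && a[3] >= 3*j + 7))))
The weakest precondition is ((j > 12 ==> 2*d + m == 3*j + 6) ==> store(a, j + 4, j + m + 12)[3] >= h + 2) && ((!(j > 12 ==> 2*d + m == 3*j + 6)) ==> ((h != -16 || d + j <= 2*a[1] - 3) && ((j < -3 && j == h + 3*m - 2) ==> a[3] >= 3*j + 1) && ((!(j < -3 && j == h + 3*m - 2)) ==> (2*j <= 5 && 3*m > 9 && a[3] >= 3*j + 7)))).
Check whether ((j > 12 ==> m == 3*j + 10) ==> store(a, j + 4, j + m + 12)[3] >= h + 2) && ((!(j > 12 ==> m == 3*j + 10)) ==> ((h != -16 || j <= 2*a[1] - 1) && ((j < -3 && j == h + 3*m - 2) ==> a[3] >= 3*j + 1) && ((!(j < -3 && j == h + 3*m - 2)) ==> (2*j <= 5 && 3*m > 9 && a[3] >= 3*j + 7)))) && d == -5 implies it.
Countermodel: at the initial state a = {[1] = 8, [3] = -14, [17] = 8, elsewhere 8}, d = -5, h = -16, j = 13, m = 49, the precondition holds but the weakest precondition fails.
Answer: invalid


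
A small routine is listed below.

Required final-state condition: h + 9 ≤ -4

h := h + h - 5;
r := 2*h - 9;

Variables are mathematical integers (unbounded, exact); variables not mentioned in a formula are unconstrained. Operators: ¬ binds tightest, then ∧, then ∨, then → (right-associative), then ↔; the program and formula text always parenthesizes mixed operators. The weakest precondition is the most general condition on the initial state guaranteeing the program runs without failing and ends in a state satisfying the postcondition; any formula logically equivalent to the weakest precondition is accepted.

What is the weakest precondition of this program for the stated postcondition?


Working backward. After the program, the postcondition h + 9 ≤ -4 must hold; in canonical form it is h ≤ -13.
Before r := 2*h - 9: h ≤ -13
Before h := h + h - 5: 2*h ≤ -8
Answer: WP = 2*h ≤ -8


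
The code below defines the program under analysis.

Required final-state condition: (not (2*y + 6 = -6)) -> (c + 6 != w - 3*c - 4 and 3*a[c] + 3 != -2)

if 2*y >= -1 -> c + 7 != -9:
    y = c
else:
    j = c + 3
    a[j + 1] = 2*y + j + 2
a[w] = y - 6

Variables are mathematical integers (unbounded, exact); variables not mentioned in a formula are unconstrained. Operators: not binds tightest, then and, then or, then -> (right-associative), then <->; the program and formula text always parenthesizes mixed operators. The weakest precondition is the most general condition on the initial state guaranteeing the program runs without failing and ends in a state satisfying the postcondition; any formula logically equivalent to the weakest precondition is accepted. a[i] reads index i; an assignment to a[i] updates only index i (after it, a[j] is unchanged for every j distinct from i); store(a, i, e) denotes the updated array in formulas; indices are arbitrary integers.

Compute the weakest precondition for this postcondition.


Working backward. After the program, the postcondition (not (2*y + 6 = -6)) -> (c + 6 != w - 3*c - 4 and 3*a[c] + 3 != -2) must hold; in canonical form it is (not (2*y = -12)) -> (4*c != w - 10 and 3*a[c] != -5).
Before a[w] := y - 6: (not (2*y = -12)) -> (4*c != w - 10 and 3*store(a, w, y - 6)[c] != -5)
Then branch requires (not (2*c = -12)) -> (4*c != w - 10 and 3*store(a, w, c - 6)[c] != -5); else branch requires (not (2*y = -12)) -> (4*c != w - 10 and 3*store(store(a, c + 4, c + 2*y + 5), w, y - 6)[c] != -5).
Before the if: ((2*y >= -1 -> c != -16) -> ((not (2*c = -12)) -> (4*c != w - 10 and 3*store(a, w, c - 6)[c] != -5))) and ((not (2*y >= -1 -> c != -16)) -> ((not (2*y = -12)) -> (4*c != w - 10 and 3*store(store(a, c + 4, c + 2*y + 5), w, y - 6)[c] != -5)))
Answer: WP = ((2*y >= -1 -> c != -16) -> ((not (2*c = -12)) -> (4*c != w - 10 and 3*store(a, w, c - 6)[c] != -5))) and ((not (2*y >= -1 -> c != -16)) -> ((not (2*y = -12)) -> (4*c != w - 10 and 3*store(store(a, c + 4, c + 2*y + 5), w, y - 6)[c] != -5)))


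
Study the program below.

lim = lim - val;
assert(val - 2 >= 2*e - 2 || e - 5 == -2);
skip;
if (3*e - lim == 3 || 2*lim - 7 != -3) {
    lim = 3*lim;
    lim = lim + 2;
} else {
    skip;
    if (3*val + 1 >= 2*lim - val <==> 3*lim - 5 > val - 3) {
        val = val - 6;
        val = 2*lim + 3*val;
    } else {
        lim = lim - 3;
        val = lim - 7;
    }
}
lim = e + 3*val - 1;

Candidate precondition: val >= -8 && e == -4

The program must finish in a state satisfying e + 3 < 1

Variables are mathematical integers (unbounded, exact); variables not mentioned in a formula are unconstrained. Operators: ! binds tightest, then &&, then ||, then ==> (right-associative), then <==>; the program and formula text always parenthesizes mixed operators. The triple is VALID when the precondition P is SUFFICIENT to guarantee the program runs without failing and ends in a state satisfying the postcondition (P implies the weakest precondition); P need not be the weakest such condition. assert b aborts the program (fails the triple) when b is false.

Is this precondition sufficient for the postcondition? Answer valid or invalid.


Working backward. After the program, the postcondition e + 3 < 1 must hold; in canonical form it is e < -2.
Before lim := e + 3*val - 1: e < -2
Then branch requires e < -2; else branch requires ((4*val >= 2*lim - 1 <==> 3*lim > val + 2) ==> e < -2) && ((!(4*val >= 2*lim - 1 <==> 3*lim > val + 2)) ==> e < -2).
Before the if: ((3*e == lim + 3 || 2*lim != 4) ==> e < -2) && ((!(3*e == lim + 3 || 2*lim != 4)) ==> (((4*val >= 2*lim - 1 <==> 3*lim > val + 2) ==> e < -2) && ((!(4*val >= 2*lim - 1 <==> 3*lim > val + 2)) ==> e < -2)))
Before skip: ((3*e == lim + 3 || 2*lim != 4) ==> e < -2) && ((!(3*e == lim + 3 || 2*lim != 4)) ==> (((4*val >= 2*lim - 1 <==> 3*lim > val + 2) ==> e < -2) && ((!(4*val >= 2*lim - 1 <==> 3*lim > val + 2)) ==> e < -2)))
Before assert val - 2 >= 2*e - 2 || e - 5 == -2: (val >= 2*e || e == 3) && ((3*e == lim + 3 || 2*lim != 4) ==> e < -2) && ((!(3*e == lim + 3 || 2*lim != 4)) ==> (((4*val >= 2*lim - 1 <==> 3*lim > val + 2) ==> e < -2) && ((!(4*val >= 2*lim - 1 <==> 3*lim > val + 2)) ==> e < -2)))
Before lim := lim - val: (val >= 2*e || e == 3) && ((3*e + val == lim + 3 || 2*lim != 2*val + 4) ==> e < -2) && ((!(3*e + val == lim + 3 || 2*lim != 2*val + 4)) ==> (((6*val >= 2*lim - 1 <==> 3*lim > 4*val + 2) ==> e < -2) && ((!(6*val >= 2*lim - 1 <==> 3*lim > 4*val + 2)) ==> e < -2)))
The weakest precondition is (val >= 2*e || e == 3) && ((3*e + val == lim + 3 || 2*lim != 2*val + 4) ==> e < -2) && ((!(3*e + val == lim + 3 || 2*lim != 2*val + 4)) ==> (((6*val >= 2*lim - 1 <==> 3*lim > 4*val + 2) ==> e < -2) && ((!(6*val >= 2*lim - 1 <==> 3*lim > 4*val + 2)) ==> e < -2))).
Check whether val >= -8 && e == -4 implies it.
Every state satisfying the precondition satisfies the weakest precondition: the implication holds.
Answer: valid


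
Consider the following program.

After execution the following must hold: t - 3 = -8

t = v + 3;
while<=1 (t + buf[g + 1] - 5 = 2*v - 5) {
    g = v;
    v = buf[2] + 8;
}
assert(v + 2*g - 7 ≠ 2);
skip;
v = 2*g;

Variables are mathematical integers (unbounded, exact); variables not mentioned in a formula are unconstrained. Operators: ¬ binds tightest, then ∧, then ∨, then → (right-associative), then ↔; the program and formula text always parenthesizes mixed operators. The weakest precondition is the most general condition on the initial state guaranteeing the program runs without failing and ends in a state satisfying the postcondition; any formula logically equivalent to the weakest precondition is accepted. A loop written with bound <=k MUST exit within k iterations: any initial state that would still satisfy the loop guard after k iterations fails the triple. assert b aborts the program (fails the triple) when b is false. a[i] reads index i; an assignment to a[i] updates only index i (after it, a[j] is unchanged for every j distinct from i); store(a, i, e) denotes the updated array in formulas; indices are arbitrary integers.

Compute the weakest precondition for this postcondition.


Working backward. After the program, the postcondition t - 3 = -8 must hold; in canonical form it is t = -5.
Before v := 2*g: t = -5
Before skip: t = -5
Before assert v + 2*g - 7 ≠ 2: 2*g + v ≠ 9 ∧ t = -5
Before the loop (bound <=1), unroll the exhaustion recursion (WP_0 = exit-now case; WP_j = one more guarded iteration, up to j = 1):
  WP_0: (¬(buf[g + 1] + t = 2*v)) ∧ 2*g + v ≠ 9 ∧ t = -5
  WP_1: (buf[g + 1] + t = 2*v → ((¬(buf[v + 1] + t = 2*buf[2] + 16)) ∧ buf[2] + 2*v ≠ 1 ∧ t = -5)) ∧ ((¬(buf[g + 1] + t = 2*v)) → (2*g + v ≠ 9 ∧ t = -5))
So before the loop: (buf[g + 1] + t = 2*v → ((¬(buf[v + 1] + t = 2*buf[2] + 16)) ∧ buf[2] + 2*v ≠ 1 ∧ t = -5)) ∧ ((¬(buf[g + 1] + t = 2*v)) → (2*g + v ≠ 9 ∧ t = -5))
Before t := v + 3: (buf[g + 1] = v - 3 → ((¬(buf[v + 1] + v = 2*buf[2] + 13)) ∧ buf[2] + 2*v ≠ 1 ∧ v = -8)) ∧ ((¬(buf[g + 1] = v - 3)) → (2*g + v ≠ 9 ∧ v = -8))
Answer: WP = (buf[g + 1] = v - 3 → ((¬(buf[v + 1] + v = 2*buf[2] + 13)) ∧ buf[2] + 2*v ≠ 1 ∧ v = -8)) ∧ ((¬(buf[g + 1] = v - 3)) → (2*g + v ≠ 9 ∧ v = -8))


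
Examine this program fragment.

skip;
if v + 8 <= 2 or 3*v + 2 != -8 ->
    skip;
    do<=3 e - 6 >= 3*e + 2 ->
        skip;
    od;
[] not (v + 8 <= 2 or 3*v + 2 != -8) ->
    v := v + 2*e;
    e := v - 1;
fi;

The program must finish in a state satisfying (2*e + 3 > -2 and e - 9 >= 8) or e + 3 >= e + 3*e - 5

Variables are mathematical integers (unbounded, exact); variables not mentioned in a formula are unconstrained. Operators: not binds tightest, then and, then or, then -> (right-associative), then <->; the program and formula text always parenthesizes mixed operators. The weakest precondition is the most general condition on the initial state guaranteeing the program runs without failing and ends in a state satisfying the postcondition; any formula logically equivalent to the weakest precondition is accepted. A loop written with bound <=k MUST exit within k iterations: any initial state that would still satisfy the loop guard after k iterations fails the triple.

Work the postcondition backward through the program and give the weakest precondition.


Working backward. After the program, the postcondition (2*e + 3 > -2 and e - 9 >= 8) or e + 3 >= e + 3*e - 5 must hold; in canonical form it is (2*e > -5 and e >= 17) or 3*e <= 8.
Then branch requires (2*e <= -8 -> ((2*e <= -8 -> ((2*e <= -8 -> ((not (2*e <= -8)) and ((2*e > -5 and e >= 17) or 3*e <= 8))) and ((not (2*e <= -8)) -> ((2*e > -5 and e >= 17) or 3*e <= 8)))) and ((not (2*e <= -8)) -> ((2*e > -5 and e >= 17) or 3*e <= 8)))) and ((not (2*e <= -8)) -> ((2*e > -5 and e >= 17) or 3*e <= 8)); else branch requires (4*e + 2*v > -3 and 2*e + v >= 18) or 6*e + 3*v <= 11.
Before the if: ((v <= -6 or 3*v != -10) -> ((2*e <= -8 -> ((2*e <= -8 -> ((2*e <= -8 -> ((not (2*e <= -8)) and ((2*e > -5 and e >= 17) or 3*e <= 8))) and ((not (2*e <= -8)) -> ((2*e > -5 and e >= 17) or 3*e <= 8)))) and ((not (2*e <= -8)) -> ((2*e > -5 and e >= 17) or 3*e <= 8)))) and ((not (2*e <= -8)) -> ((2*e > -5 and e >= 17) or 3*e <= 8)))) and ((not (v <= -6 or 3*v != -10)) -> ((4*e + 2*v > -3 and 2*e + v >= 18) or 6*e + 3*v <= 11))
Before skip: ((v <= -6 or 3*v != -10) -> ((2*e <= -8 -> ((2*e <= -8 -> ((2*e <= -8 -> ((not (2*e <= -8)) and ((2*e > -5 and e >= 17) or 3*e <= 8))) and ((not (2*e <= -8)) -> ((2*e > -5 and e >= 17) or 3*e <= 8)))) and ((not (2*e <= -8)) -> ((2*e > -5 and e >= 17) or 3*e <= 8)))) and ((not (2*e <= -8)) -> ((2*e > -5 and e >= 17) or 3*e <= 8)))) and ((not (v <= -6 or 3*v != -10)) -> ((4*e + 2*v > -3 and 2*e + v >= 18) or 6*e + 3*v <= 11))
Answer: WP = ((v <= -6 or 3*v != -10) -> ((2*e <= -8 -> ((2*e <= -8 -> ((2*e <= -8 -> ((not (2*e <= -8)) and ((2*e > -5 and e >= 17) or 3*e <= 8))) and ((not (2*e <= -8)) -> ((2*e > -5 and e >= 17) or 3*e <= 8)))) and ((not (2*e <= -8)) -> ((2*e > -5 and e >= 17) or 3*e <= 8)))) and ((not (2*e <= -8)) -> ((2*e > -5 and e >= 17) or 3*e <= 8)))) and ((not (v <= -6 or 3*v != -10)) -> ((4*e + 2*v > -3 and 2*e + v >= 18) or 6*e + 3*v <= 11))


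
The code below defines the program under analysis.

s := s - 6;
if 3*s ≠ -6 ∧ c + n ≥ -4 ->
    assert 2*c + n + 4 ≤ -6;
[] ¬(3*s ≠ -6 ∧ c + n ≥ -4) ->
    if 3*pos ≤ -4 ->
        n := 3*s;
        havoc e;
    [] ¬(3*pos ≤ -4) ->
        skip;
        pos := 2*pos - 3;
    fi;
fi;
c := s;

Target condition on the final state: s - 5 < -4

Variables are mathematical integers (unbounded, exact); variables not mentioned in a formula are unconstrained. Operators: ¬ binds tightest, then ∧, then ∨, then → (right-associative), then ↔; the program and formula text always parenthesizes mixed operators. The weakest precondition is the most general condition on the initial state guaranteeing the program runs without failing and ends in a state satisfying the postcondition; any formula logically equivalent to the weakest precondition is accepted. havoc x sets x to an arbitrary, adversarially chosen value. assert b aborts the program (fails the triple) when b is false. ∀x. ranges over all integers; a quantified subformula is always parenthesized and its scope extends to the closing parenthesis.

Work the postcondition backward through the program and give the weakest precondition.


Working backward. After the program, the postcondition s - 5 < -4 must hold; in canonical form it is s < 1.
Before c := s: s < 1
Then branch requires 2*c + n ≤ -10 ∧ s < 1; else branch requires (3*pos ≤ -4 → s < 1) ∧ ((¬(3*pos ≤ -4)) → s < 1).
Before the if: ((3*s ≠ -6 ∧ c + n ≥ -4) → (2*c + n ≤ -10 ∧ s < 1)) ∧ ((¬(3*s ≠ -6 ∧ c + n ≥ -4)) → ((3*pos ≤ -4 → s < 1) ∧ ((¬(3*pos ≤ -4)) → s < 1)))
Before s := s - 6: ((3*s ≠ 12 ∧ c + n ≥ -4) → (2*c + n ≤ -10 ∧ s < 7)) ∧ ((¬(3*s ≠ 12 ∧ c + n ≥ -4)) → ((3*pos ≤ -4 → s < 7) ∧ ((¬(3*pos ≤ -4)) → s < 7)))
Answer: WP = ((3*s ≠ 12 ∧ c + n ≥ -4) → (2*c + n ≤ -10 ∧ s < 7)) ∧ ((¬(3*s ≠ 12 ∧ c + n ≥ -4)) → ((3*pos ≤ -4 → s < 7) ∧ ((¬(3*pos ≤ -4)) → s < 7)))


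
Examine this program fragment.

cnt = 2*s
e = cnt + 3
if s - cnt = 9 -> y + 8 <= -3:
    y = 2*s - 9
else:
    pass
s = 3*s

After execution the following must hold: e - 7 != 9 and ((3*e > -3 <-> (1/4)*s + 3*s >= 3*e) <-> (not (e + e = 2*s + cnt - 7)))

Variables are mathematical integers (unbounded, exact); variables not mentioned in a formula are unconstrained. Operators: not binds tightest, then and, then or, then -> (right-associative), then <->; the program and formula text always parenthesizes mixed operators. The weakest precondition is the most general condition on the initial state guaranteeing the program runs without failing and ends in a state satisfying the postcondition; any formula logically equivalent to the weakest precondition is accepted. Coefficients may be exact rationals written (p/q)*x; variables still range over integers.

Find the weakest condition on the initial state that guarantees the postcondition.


Working backward. After the program, the postcondition e - 7 != 9 and ((3*e > -3 <-> (1/4)*s + 3*s >= 3*e) <-> (not (e + e = 2*s + cnt - 7))) must hold; in canonical form it is e != 16 and ((3*e > -3 <-> (13/4)*s >= 3*e) <-> (not (2*e = cnt + 2*s - 7))).
Before s := 3*s: e != 16 and ((3*e > -3 <-> (39/4)*s >= 3*e) <-> (not (2*e = cnt + 6*s - 7)))
Then branch requires e != 16 and ((3*e > -3 <-> (39/4)*s >= 3*e) <-> (not (2*e = cnt + 6*s - 7))); else branch requires e != 16 and ((3*e > -3 <-> (39/4)*s >= 3*e) <-> (not (2*e = cnt + 6*s - 7))).
Before the if: ((s = cnt + 9 -> y <= -11) -> (e != 16 and ((3*e > -3 <-> (39/4)*s >= 3*e) <-> (not (2*e = cnt + 6*s - 7))))) and ((not (s = cnt + 9 -> y <= -11)) -> (e != 16 and ((3*e > -3 <-> (39/4)*s >= 3*e) <-> (not (2*e = cnt + 6*s - 7)))))
Before e := cnt + 3: ((s = cnt + 9 -> y <= -11) -> (cnt != 13 and ((3*cnt > -12 <-> (39/4)*s >= 3*cnt + 9) <-> (not (cnt = 6*s - 13))))) and ((not (s = cnt + 9 -> y <= -11)) -> (cnt != 13 and ((3*cnt > -12 <-> (39/4)*s >= 3*cnt + 9) <-> (not (cnt = 6*s - 13)))))
Before cnt := 2*s: ((s = -9 -> y <= -11) -> (2*s != 13 and ((6*s > -12 <-> (15/4)*s >= 9) <-> (not (4*s = 13))))) and ((not (s = -9 -> y <= -11)) -> (2*s != 13 and ((6*s > -12 <-> (15/4)*s >= 9) <-> (not (4*s = 13)))))
Answer: WP = ((s = -9 -> y <= -11) -> (2*s != 13 and ((6*s > -12 <-> (15/4)*s >= 9) <-> (not (4*s = 13))))) and ((not (s = -9 -> y <= -11)) -> (2*s != 13 and ((6*s > -12 <-> (15/4)*s >= 9) <-> (not (4*s = 13)))))


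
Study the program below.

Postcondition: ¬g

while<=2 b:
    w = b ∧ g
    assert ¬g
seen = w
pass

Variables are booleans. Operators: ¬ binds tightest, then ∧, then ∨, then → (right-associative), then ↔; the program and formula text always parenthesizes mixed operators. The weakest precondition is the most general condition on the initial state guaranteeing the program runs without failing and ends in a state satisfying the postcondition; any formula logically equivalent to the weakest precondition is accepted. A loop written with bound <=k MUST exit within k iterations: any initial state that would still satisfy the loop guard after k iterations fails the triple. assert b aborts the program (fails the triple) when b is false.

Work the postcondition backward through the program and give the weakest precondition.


Working backward. After the program, ¬g must hold.
Before skip: ¬g
Before seen := w: ¬g
Before the loop (bound <=2), unroll the exhaustion recursion (WP_0 = exit-now case; WP_j = one more guarded iteration, up to j = 2):
  WP_0: (¬b) ∧ (¬g)
  WP_1: (b → ((¬g) ∧ (¬b))) ∧ ((¬b) → (¬g))
  WP_2: (b → ((¬g) ∧ (b → ((¬g) ∧ (¬b))) ∧ ((¬b) → (¬g)))) ∧ ((¬b) → (¬g))
So before the loop: (b → ((¬g) ∧ (b → ((¬g) ∧ (¬b))) ∧ ((¬b) → (¬g)))) ∧ ((¬b) → (¬g))
Answer: WP = (b → ((¬g) ∧ (b → ((¬g) ∧ (¬b))) ∧ ((¬b) → (¬g)))) ∧ ((¬b) → (¬g))


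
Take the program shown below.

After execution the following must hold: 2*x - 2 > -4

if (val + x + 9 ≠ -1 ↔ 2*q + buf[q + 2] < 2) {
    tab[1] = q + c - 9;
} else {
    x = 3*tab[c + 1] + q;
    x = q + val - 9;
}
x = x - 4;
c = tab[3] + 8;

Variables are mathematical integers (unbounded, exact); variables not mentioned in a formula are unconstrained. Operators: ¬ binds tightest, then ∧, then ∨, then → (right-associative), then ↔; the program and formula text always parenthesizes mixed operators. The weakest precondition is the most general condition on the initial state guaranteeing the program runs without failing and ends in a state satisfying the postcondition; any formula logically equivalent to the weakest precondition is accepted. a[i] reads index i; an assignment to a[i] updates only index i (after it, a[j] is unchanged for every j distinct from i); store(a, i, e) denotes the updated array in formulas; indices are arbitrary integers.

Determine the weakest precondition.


Working backward. After the program, the postcondition 2*x - 2 > -4 must hold; in canonical form it is 2*x > -2.
Before c := tab[3] + 8: 2*x > -2
Before x := x - 4: 2*x > 6
Then branch requires 2*x > 6; else branch requires 2*q + 2*val > 24.
Before the if: ((val + x ≠ -10 ↔ buf[q + 2] + 2*q < 2) → 2*x > 6) ∧ ((¬(val + x ≠ -10 ↔ buf[q + 2] + 2*q < 2)) → 2*q + 2*val > 24)
Answer: WP = ((val + x ≠ -10 ↔ buf[q + 2] + 2*q < 2) → 2*x > 6) ∧ ((¬(val + x ≠ -10 ↔ buf[q + 2] + 2*q < 2)) → 2*q + 2*val > 24)


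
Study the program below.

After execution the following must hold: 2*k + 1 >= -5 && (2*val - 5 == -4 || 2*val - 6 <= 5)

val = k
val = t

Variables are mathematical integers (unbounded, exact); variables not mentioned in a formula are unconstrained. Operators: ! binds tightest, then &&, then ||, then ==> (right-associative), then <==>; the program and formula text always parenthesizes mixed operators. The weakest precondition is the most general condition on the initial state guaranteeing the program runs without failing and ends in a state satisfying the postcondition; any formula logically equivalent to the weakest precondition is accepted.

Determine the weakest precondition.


Working backward. After the program, the postcondition 2*k + 1 >= -5 && (2*val - 5 == -4 || 2*val - 6 <= 5) must hold; in canonical form it is 2*k >= -6 && (2*val == 1 || 2*val <= 11).
Before val := t: 2*k >= -6 && (2*t == 1 || 2*t <= 11)
Before val := k: 2*k >= -6 && (2*t == 1 || 2*t <= 11)
Answer: WP = 2*k >= -6 && (2*t == 1 || 2*t <= 11)


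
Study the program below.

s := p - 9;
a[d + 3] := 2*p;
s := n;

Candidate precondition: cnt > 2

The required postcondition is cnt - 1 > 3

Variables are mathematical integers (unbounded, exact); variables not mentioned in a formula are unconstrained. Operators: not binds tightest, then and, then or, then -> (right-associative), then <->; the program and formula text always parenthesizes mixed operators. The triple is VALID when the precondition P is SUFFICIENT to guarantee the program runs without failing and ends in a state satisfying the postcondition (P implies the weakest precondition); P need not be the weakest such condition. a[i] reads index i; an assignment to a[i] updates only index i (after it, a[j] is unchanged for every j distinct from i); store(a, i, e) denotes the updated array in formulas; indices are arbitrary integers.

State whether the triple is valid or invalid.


Working backward. After the program, the postcondition cnt - 1 > 3 must hold; in canonical form it is cnt > 4.
Before s := n: cnt > 4
Before a[d + 3] := 2*p: cnt > 4
Before s := p - 9: cnt > 4
The weakest precondition is cnt > 4.
Check whether cnt > 2 implies it.
Countermodel: at the initial state cnt = 3, the precondition holds but the weakest precondition fails.
Answer: invalid
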